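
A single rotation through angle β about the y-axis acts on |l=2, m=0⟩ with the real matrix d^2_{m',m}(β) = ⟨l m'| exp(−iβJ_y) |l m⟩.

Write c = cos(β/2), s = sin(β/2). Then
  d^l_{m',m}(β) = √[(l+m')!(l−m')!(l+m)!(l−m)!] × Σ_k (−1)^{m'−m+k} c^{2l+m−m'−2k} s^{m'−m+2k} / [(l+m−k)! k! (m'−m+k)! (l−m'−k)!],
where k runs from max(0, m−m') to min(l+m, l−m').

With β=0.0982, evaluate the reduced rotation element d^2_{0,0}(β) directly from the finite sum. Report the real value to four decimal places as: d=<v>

d^2_{0,0}(β=0.0982) via Wigner's sum:
Half-angle: c=0.998795, s=0.049080. N=√(2·2·2·2)=4.000000
Admissible k: 0..2 (factorial args all ≥0)
  k=0: (−1)^0·4.0000/(4)·0.9988^4·0.0491^0 = +0.995188
  k=1: (−1)^1·4.0000/(1)·0.9988^2·0.0491^2 = -0.009612
  k=2: (−1)^2·4.0000/(4)·0.9988^0·0.0491^4 = +0.000006
d^2_{0,0}(0.0982) = +0.995188 -0.009612 +0.000006 = +0.985582

d=0.9856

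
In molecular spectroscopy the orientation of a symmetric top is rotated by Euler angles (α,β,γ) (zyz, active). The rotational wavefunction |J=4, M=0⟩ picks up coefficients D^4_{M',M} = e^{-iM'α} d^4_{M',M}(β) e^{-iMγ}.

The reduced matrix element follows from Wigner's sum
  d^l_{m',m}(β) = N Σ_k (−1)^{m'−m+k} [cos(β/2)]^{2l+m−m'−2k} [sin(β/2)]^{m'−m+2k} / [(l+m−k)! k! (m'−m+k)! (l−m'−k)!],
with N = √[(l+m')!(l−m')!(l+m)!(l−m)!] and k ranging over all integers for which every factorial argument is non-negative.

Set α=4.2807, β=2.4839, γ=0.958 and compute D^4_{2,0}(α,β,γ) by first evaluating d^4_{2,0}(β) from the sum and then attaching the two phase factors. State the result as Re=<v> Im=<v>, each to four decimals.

Re=-0.3249 Im=-0.3799

Split into d^4_{2,0}(β=2.4839) × two z-phases.
Half-angle: c=0.322951, s=0.946416. N=√(720·2·24·24)=910.735966
k∈{0,1,2} keeps every argument non-negative
  k=0: (−1)^2·910.7360/(96)·0.3230^6·0.9464^2 = +0.009641
  k=1: (−1)^3·910.7360/(36)·0.3230^4·0.9464^4 = -0.220783
  k=2: (−1)^4·910.7360/(96)·0.3230^2·0.9464^6 = +0.711028
d^4_{2,0}(2.4839) = +0.009641 -0.220783 +0.711028 = +0.499886
Phases: e^{-i·(2)·4.2807}=-0.649874-0.760042i, e^{-i·(0)·0.958}=+1.000000+0.000000i ⇒ D=-0.324863-0.379934i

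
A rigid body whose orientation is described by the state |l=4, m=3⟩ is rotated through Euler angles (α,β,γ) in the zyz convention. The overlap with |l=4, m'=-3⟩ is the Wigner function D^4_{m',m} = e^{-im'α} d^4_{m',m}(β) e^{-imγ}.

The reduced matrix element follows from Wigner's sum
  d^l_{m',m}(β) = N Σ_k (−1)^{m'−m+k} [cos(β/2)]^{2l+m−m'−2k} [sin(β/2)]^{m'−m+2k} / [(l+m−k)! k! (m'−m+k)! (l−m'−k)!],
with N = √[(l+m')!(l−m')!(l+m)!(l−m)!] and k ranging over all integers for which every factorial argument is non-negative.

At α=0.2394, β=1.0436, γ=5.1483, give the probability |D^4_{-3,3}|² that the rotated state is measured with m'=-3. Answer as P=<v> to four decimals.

D^4_{-3,3}(0.2394,1.0436,5.1483) = e^{-i·-3·0.2394}·d^4_{-3,3}(1.0436)·e^{-i·3·5.1483}. Compute d first:
With c≡cos(β/2)=0.866923 and s≡sin(β/2)=0.498441, N=[1·5040·5040·1]^{1/2}=5040.000000
k∈{6,7} keeps every argument non-negative
  k=6: (−1)^0·5040.0000/(720)·0.8669^2·0.4984^6 = +0.080676
  k=7: (−1)^1·5040.0000/(5040)·0.8669^0·0.4984^8 = -0.003810
d^4_{-3,3}(1.0436) = +0.080676 -0.003810 = +0.076866
|D^4_{-3,3}|² = |d^4_{-3,3}(β)|² = (+0.076866)² = 0.005908 (the z-rotation phases have unit modulus)

P=0.0059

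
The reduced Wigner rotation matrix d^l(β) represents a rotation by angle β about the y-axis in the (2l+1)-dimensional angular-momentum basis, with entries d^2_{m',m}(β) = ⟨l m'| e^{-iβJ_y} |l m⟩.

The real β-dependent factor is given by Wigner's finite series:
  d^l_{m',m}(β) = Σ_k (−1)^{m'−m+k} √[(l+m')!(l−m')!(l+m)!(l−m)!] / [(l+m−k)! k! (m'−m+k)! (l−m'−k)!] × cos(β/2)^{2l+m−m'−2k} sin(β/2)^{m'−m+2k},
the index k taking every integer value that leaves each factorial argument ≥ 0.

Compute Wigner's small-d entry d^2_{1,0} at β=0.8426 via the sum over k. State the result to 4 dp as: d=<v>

d^2_{1,0}(β=0.8426) via Wigner's sum:
c=cos(0.8426/2)=0.912558, s=sin(0.8426/2)=0.408947; N=√[6·1·2·2]=4.898979
The bounds max(0,m−m')=0 and min(l+m,l−m')=1 give 2 terms
  k=0: (−1)^1·4.8990/(2)·0.9126^3·0.4089^1 = -0.761245
  k=1: (−1)^2·4.8990/(2)·0.9126^1·0.4089^3 = +0.152875
d^2_{1,0}(0.8426) = -0.761245 +0.152875 = -0.608369

d=-0.6084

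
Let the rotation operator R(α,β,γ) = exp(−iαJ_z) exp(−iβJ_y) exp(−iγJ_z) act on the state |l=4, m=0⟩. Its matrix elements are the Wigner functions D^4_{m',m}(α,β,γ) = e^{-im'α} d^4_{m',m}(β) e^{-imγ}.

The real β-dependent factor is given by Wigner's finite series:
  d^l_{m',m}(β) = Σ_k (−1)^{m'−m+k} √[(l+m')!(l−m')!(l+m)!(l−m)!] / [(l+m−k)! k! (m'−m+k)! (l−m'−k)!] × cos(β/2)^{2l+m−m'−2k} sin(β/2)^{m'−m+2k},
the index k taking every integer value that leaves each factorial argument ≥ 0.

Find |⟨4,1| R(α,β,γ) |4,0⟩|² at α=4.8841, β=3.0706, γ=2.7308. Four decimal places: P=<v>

Split into d^4_{1,0}(β=3.0706) × two z-phases.
Half-angle: c=0.035489, s=0.999370. N=√(120·6·24·24)=643.987578
k∈{0,1,2,3} keeps every argument non-negative
  k=0: (−1)^1·643.9876/(144)·0.0355^7·0.9994^1 = -0.000000
  k=1: (−1)^2·643.9876/(24)·0.0355^5·0.9994^3 = +0.000002
  k=2: (−1)^3·643.9876/(24)·0.0355^3·0.9994^5 = -0.001196
  k=3: (−1)^4·643.9876/(144)·0.0355^1·0.9994^7 = +0.158013
d^4_{1,0}(3.0706) = -0.000000 +0.000002 -0.001196 +0.158013 = +0.156818
|D^4_{1,0}|² = |d^4_{1,0}(β)|² = (+0.156818)² = 0.024592 (the z-rotation phases have unit modulus)

P=0.0246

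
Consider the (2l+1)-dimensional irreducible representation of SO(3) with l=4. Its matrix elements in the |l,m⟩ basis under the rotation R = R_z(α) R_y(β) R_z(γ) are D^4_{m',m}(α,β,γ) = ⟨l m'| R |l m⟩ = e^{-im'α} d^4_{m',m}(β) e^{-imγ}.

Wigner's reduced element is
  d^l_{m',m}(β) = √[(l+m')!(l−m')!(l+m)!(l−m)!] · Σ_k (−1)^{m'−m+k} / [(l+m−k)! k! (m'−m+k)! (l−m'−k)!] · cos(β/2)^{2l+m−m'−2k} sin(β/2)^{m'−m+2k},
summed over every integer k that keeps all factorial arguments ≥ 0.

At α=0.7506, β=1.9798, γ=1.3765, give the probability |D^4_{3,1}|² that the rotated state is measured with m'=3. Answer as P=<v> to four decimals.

P=0.1887

First d^4_{3,1}(β=1.9798), then the phase factors e^{-i(3)α} and e^{-i(1)γ}:
c=cos(1.9798/2)=0.548773, s=sin(1.9798/2)=0.835971; N=√[5040·1·120·6]=1904.940944
The bounds max(0,m−m')=0 and min(l+m,l−m')=1 give 2 terms
  k=0: (−1)^2·1904.9409/(240)·0.5488^6·0.8360^2 = +0.151500
  k=1: (−1)^3·1904.9409/(144)·0.5488^4·0.8360^4 = -0.585945
d^4_{3,1}(1.9798) = +0.151500 -0.585945 = -0.434445
|D^4_{3,1}|² = |d^4_{3,1}(β)|² = (-0.434445)² = 0.188742 (the z-rotation phases have unit modulus)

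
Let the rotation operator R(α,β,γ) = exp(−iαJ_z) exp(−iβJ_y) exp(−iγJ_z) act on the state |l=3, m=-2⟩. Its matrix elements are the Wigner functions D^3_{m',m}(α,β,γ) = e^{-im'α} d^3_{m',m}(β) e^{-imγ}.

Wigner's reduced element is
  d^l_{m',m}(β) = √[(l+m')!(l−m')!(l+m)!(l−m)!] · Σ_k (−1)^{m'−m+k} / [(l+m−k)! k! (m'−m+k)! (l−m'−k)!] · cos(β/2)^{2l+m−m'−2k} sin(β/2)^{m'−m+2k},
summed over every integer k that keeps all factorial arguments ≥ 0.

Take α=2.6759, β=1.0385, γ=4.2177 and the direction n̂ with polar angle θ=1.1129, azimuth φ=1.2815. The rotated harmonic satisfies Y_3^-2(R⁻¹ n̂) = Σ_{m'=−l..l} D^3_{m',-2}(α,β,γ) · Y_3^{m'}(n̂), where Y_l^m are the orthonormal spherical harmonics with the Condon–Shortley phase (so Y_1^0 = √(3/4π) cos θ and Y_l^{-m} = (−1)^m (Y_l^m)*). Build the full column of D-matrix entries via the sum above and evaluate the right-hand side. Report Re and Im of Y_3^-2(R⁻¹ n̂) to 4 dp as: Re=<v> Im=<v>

Need the full column D^3_{m',-2} for m'=−3..3 at α=2.6759, β=1.0385, γ=4.2177.
cos(β/2)=0.868192, sin(β/2)=0.496229
d^3_{-3,-2}: single k=1 term ⇒ +0.599564;  D = -0.436589-0.410934i
d^3_{-2,-2}: k∈[0..1] ⇒ +0.428246 -0.699515 = -0.271269;  D = -0.093009-0.254825i
d^3_{-1,-2}: k∈[0..1] ⇒ -0.774034 +0.505736 = -0.268299;  D = -0.030980+0.266504i
d^3_{0,-2}: k∈[0..1] ⇒ +0.766280 -0.250335 = +0.515945;  D = -0.283362+0.431168i
d^3_{1,-2}: k∈[0..1] ⇒ -0.505736 +0.082609 = -0.423127;  D = -0.366420+0.211595i
d^3_{2,-2}: k∈[0..1] ⇒ +0.228523 -0.014931 = +0.213592;  D = -0.213233+0.012380i
d^3_{3,-2}: single k=0 term ⇒ -0.063989;  D = -0.058744-0.025371i
Y_3^{m'}(θ=1.1129,φ=1.2815) and Σ D·Y over m':
  (-0.4366-0.4109i)·(-0.2297+0.1946i)  (-0.0930-0.2548i)·(-0.3043-0.1988i)  (-0.0310+0.2665i)·(-0.0019+0.0064i)  (-0.2834+0.4312i)·(-0.3337+0.0000i)  (-0.3664+0.2116i)·(+0.0019+0.0064i)  (-0.2132+0.0124i)·(-0.3043+0.1988i)  (-0.0587-0.0254i)·(+0.2297+0.1946i)
Y_3^-2(R⁻¹ n̂) = +0.302699-0.104472i

Re=0.3027 Im=-0.1045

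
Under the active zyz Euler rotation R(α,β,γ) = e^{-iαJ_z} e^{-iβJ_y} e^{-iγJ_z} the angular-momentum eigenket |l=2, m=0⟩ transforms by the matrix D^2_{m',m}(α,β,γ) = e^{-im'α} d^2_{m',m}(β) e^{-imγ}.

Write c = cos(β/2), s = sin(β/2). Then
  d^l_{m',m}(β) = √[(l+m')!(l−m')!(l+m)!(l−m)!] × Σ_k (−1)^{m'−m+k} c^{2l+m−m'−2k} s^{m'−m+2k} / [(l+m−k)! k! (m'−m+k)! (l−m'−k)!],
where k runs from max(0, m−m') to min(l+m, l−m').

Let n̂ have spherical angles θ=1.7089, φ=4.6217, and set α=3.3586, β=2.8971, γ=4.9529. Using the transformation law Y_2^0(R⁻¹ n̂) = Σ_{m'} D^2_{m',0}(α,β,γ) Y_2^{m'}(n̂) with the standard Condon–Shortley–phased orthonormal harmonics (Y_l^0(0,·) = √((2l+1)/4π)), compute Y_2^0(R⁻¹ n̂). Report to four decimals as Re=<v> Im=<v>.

Need the full column D^2_{m',0} for m'=−2..2 at α=3.3586, β=2.8971, γ=4.9529.
cos(β/2)=0.121942, sin(β/2)=0.992537
d^2_{-2,0}: single k=2 term ⇒ +0.035882;  D = +0.032555+0.015089i
d^2_{-1,0}: k∈[1..2] ⇒ +0.004408 -0.292058 = -0.287650;  D = +0.280903+0.061933i
d^2_{0,0}: k∈[0..2] ⇒ +0.000221 -0.058595 +0.970481 = +0.912107;  D = +0.912107+0.000000i
d^2_{1,0}: k∈[0..1] ⇒ -0.004408 +0.292058 = +0.287650;  D = -0.280903+0.061933i
d^2_{2,0}: single k=0 term ⇒ +0.035882;  D = +0.032555-0.015089i
Y_2^{m'}(θ=1.7089,φ=4.6217) and Σ D·Y over m':
  (+0.0326+0.0151i)·(-0.3727-0.0684i)  (+0.2809+0.0619i)·(+0.0095-0.1049i)  (+0.9121+0.0000i)·(-0.2975+0.0000i)  (-0.2809+0.0619i)·(-0.0095-0.1049i)  (+0.0326-0.0151i)·(-0.3727+0.0684i)
Y_2^0(R⁻¹ n̂) = -0.275167-0.000000i

Re=-0.2752 Im=0.0000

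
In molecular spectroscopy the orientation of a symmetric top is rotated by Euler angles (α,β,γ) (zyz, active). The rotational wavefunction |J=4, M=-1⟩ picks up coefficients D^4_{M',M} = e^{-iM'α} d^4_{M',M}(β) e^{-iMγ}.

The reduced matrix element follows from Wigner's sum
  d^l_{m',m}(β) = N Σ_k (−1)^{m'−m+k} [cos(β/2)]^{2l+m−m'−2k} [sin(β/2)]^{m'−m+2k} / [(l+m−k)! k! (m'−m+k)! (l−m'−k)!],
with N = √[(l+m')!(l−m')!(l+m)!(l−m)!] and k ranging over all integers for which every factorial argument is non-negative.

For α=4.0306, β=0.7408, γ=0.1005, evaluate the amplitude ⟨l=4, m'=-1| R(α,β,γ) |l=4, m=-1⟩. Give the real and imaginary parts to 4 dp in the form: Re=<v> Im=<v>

Re=0.1922 Im=0.2926

D^4_{-1,-1}(4.0306,0.7408,0.1005) = e^{-i·-1·4.0306}·d^4_{-1,-1}(0.7408)·e^{-i·-1·0.1005}. Compute d first:
Half-angle: c=0.932183, s=0.361988. N=√(6·120·6·120)=720.000000
Admissible k: 0..3 (factorial args all ≥0)
  k=0: (−1)^0·720.0000/(720)·0.9322^8·0.3620^0 = +0.570175
  k=1: (−1)^1·720.0000/(48)·0.9322^6·0.3620^2 = -1.289693
  k=2: (−1)^2·720.0000/(24)·0.9322^4·0.3620^4 = +0.388959
  k=3: (−1)^3·720.0000/(72)·0.9322^2·0.3620^6 = -0.019551
d^4_{-1,-1}(0.7408) = +0.570175 -1.289693 +0.388959 -0.019551 = -0.350111
D = (-0.630183-0.776447i)·(-0.350111)·(+0.994954+0.100331i) = +0.192246+0.292607i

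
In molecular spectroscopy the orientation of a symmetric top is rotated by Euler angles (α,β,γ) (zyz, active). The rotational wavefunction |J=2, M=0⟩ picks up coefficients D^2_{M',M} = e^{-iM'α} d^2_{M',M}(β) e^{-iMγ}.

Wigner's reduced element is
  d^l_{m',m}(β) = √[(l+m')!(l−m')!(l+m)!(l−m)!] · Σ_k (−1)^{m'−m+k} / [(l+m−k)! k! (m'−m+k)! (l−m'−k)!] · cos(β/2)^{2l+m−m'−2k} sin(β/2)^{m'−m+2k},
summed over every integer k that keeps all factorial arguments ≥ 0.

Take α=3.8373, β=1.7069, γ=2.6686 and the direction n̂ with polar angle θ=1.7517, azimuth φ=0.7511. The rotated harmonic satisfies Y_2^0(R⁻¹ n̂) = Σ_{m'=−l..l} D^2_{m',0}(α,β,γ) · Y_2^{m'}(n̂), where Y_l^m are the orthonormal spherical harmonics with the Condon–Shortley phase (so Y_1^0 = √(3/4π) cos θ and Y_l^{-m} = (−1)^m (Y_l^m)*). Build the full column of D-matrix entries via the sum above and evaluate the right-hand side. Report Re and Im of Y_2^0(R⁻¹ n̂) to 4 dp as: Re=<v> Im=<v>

Need the full column D^2_{m',0} for m'=−2..2 at α=3.8373, β=1.7069, γ=2.6686.
cos(β/2)=0.657387, sin(β/2)=0.753553
d^2_{-2,0}: single k=2 term ⇒ +0.601099;  D = +0.107249+0.591453i
d^2_{-1,0}: k∈[1..2] ⇒ +0.524389 -0.689030 = -0.164641;  D = +0.126379+0.105523i
d^2_{0,0}: k∈[0..2] ⇒ +0.186761 -0.981590 +0.322444 = -0.472385;  D = -0.472385+0.000000i
d^2_{1,0}: k∈[0..1] ⇒ -0.524389 +0.689030 = +0.164641;  D = -0.126379+0.105523i
d^2_{2,0}: single k=0 term ⇒ +0.601099;  D = +0.107249-0.591453i
Y_2^{m'}(θ=1.7517,φ=0.7511) and Σ D·Y over m':
  (+0.1072+0.5915i)·(+0.0256-0.3729i)  (+0.1264+0.1055i)·(-0.0999+0.0933i)  (-0.4724+0.0000i)·(-0.2848+0.0000i)  (-0.1264+0.1055i)·(+0.0999+0.0933i)  (+0.1072-0.5915i)·(+0.0256+0.3729i)
Y_2^0(R⁻¹ n̂) = +0.536156+0.000000i

Re=0.5362 Im=0.0000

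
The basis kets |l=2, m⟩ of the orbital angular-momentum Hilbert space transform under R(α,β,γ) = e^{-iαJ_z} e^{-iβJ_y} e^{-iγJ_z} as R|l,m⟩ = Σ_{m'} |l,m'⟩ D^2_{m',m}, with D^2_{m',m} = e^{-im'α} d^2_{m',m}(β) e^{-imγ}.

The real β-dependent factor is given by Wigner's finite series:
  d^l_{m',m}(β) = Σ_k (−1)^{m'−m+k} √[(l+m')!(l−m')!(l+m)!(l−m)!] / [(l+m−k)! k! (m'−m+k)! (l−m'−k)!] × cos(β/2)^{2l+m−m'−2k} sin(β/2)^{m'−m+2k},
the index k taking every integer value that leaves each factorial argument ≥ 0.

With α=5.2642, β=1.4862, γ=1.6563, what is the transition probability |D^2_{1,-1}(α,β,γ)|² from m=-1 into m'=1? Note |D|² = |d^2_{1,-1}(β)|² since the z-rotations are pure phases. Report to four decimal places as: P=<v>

P=0.2863

Split into d^2_{1,-1}(β=1.4862) × two z-phases.
c=cos(1.4862/2)=0.736375, s=sin(1.4862/2)=0.676574; N=√[6·1·1·6]=6.000000
k∈{0,1} keeps every argument non-negative
  k=0: (−1)^2·6.0000/(2)·0.7364^2·0.6766^2 = +0.744645
  k=1: (−1)^3·6.0000/(6)·0.7364^0·0.6766^4 = -0.209537
d^2_{1,-1}(1.4862) = +0.744645 -0.209537 = +0.535108
|D^2_{1,-1}|² = |d^2_{1,-1}(β)|² = (+0.535108)² = 0.286341 (the z-rotation phases have unit modulus)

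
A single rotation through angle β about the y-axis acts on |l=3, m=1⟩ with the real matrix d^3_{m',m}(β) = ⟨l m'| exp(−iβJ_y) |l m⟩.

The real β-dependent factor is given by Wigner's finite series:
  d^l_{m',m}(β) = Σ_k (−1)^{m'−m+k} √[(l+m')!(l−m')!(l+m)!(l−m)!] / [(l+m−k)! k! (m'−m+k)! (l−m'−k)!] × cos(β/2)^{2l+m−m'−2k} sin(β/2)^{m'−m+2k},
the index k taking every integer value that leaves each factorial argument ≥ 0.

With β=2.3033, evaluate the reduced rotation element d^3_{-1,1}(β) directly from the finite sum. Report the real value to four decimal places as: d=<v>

d^3_{-1,1}(β=2.3033) via Wigner's sum:
c=cos(2.3033/2)=0.406981, s=sin(2.3033/2)=0.913437; N=√[2·24·24·2]=48.000000
k∈{2,3,4} keeps every argument non-negative
  k=2: (−1)^0·48.0000/(8)·0.4070^4·0.9134^2 = +0.137342
  k=3: (−1)^1·48.0000/(6)·0.4070^2·0.9134^4 = -0.922469
  k=4: (−1)^2·48.0000/(48)·0.4070^0·0.9134^6 = +0.580859
d^3_{-1,1}(2.3033) = +0.137342 -0.922469 +0.580859 = -0.204268

d=-0.2043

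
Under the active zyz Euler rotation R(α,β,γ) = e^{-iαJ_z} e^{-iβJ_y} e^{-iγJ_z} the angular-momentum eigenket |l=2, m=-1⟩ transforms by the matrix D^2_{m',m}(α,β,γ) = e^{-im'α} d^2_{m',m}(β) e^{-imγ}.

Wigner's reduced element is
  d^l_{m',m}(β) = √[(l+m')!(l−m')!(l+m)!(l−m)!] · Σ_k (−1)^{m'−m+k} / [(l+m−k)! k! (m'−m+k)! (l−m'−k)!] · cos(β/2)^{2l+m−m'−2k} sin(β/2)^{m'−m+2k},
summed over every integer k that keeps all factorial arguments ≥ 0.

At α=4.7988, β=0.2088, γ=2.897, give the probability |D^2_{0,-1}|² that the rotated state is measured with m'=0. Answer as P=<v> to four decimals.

P=0.0617

D^2_{0,-1}(4.7988,0.2088,2.897) = e^{-i·0·4.7988}·d^2_{0,-1}(0.2088)·e^{-i·-1·2.897}. Compute d first:
With c≡cos(β/2)=0.994555 and s≡sin(β/2)=0.104210, N=[2·2·1·6]^{1/2}=4.898979
Admissible k: 0..1 (factorial args all ≥0)
  k=0: (−1)^1·4.8990/(2)·0.9946^3·0.1042^1 = -0.251116
  k=1: (−1)^2·4.8990/(2)·0.9946^1·0.1042^3 = +0.002757
d^2_{0,-1}(0.2088) = -0.251116 +0.002757 = -0.248359
|D^2_{0,-1}|² = |d^2_{0,-1}(β)|² = (-0.248359)² = 0.061682 (the z-rotation phases have unit modulus)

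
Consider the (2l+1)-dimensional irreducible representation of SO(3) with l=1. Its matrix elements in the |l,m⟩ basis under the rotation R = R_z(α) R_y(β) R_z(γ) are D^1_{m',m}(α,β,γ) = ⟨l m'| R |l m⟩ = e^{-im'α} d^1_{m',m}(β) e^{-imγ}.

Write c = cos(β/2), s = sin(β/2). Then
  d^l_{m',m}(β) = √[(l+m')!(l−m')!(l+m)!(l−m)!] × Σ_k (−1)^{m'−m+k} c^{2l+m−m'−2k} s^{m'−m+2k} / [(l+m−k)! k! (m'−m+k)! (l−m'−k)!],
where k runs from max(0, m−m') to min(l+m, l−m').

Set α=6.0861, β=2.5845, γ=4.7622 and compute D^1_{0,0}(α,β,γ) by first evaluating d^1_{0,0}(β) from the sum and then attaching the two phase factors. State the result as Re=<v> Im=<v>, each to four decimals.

Re=-0.8488 Im=0.0000

D^1_{0,0}(6.0861,2.5845,4.7622) = e^{-i·0·6.0861}·d^1_{0,0}(2.5845)·e^{-i·0·4.7622}. Compute d first:
c=cos(2.5845/2)=0.274958, s=sin(2.5845/2)=0.961456; N=√[1·1·1·1]=1.000000
The bounds max(0,m−m')=0 and min(l+m,l−m')=1 give 2 terms
  k=0: (−1)^0·1.0000/(1)·0.2750^2·0.9615^0 = +0.075602
  k=1: (−1)^1·1.0000/(1)·0.2750^0·0.9615^2 = -0.924398
d^1_{0,0}(2.5845) = +0.075602 -0.924398 = -0.848796
D = (+1.000000+0.000000i)·(-0.848796)·(+1.000000+0.000000i) = -0.848796+0.000000i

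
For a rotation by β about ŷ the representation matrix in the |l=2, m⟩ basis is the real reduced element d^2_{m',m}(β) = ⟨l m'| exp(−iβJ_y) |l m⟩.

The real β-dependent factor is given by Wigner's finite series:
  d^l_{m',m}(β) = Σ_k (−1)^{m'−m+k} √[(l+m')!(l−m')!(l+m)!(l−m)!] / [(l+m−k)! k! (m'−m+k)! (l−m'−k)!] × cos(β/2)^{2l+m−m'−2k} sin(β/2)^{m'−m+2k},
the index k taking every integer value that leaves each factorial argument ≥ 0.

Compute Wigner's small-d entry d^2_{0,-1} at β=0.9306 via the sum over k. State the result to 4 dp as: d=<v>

d=-0.5867

d^2_{0,-1}(β=0.9306) via Wigner's sum:
With c≡cos(β/2)=0.893687 and s≡sin(β/2)=0.448691, N=[2·2·1·6]^{1/2}=4.898979
k∈{0,1} keeps every argument non-negative
  k=0: (−1)^1·4.8990/(2)·0.8937^3·0.4487^1 = -0.784475
  k=1: (−1)^2·4.8990/(2)·0.8937^1·0.4487^3 = +0.197744
d^2_{0,-1}(0.9306) = -0.784475 +0.197744 = -0.586731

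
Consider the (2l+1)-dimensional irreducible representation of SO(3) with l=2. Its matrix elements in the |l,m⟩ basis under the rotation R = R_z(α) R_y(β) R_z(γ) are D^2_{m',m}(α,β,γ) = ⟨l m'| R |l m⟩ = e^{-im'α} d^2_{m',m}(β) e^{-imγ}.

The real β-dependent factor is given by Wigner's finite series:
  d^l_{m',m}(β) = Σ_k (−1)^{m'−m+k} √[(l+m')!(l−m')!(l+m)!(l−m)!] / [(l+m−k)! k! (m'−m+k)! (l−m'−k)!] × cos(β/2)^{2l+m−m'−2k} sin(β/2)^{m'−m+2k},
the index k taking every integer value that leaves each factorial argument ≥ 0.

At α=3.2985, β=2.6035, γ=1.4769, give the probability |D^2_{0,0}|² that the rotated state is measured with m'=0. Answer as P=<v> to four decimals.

Split into d^2_{0,0}(β=2.6035) × two z-phases.
c=cos(2.6035/2)=0.265812, s=sin(2.6035/2)=0.964025; N=√[2·2·2·2]=4.000000
k: max(0,(0)−(0))=0 … min(2+(0),2−(0))=2
  k=0: (−1)^0·4.0000/(4)·0.2658^4·0.9640^0 = +0.004992
  k=1: (−1)^1·4.0000/(1)·0.2658^2·0.9640^2 = -0.262655
  k=2: (−1)^2·4.0000/(4)·0.2658^0·0.9640^4 = +0.863680
d^2_{0,0}(2.6035) = +0.004992 -0.262655 +0.863680 = +0.606017
|D^2_{0,0}|² = |d^2_{0,0}(β)|² = (+0.606017)² = 0.367257 (the z-rotation phases have unit modulus)

P=0.3673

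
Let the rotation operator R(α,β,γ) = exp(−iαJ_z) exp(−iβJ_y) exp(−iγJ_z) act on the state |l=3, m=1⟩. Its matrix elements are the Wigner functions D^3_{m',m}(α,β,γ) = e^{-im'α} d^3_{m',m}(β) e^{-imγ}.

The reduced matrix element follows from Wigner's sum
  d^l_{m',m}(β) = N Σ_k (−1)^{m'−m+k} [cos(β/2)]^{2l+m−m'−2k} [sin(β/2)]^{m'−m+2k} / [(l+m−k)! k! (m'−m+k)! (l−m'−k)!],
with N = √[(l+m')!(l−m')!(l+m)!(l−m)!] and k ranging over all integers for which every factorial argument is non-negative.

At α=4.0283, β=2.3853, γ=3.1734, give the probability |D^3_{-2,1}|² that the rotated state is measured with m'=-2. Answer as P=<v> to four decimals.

Split into d^3_{-2,1}(β=2.3853) × two z-phases.
With c≡cos(β/2)=0.369198 and s≡sin(β/2)=0.929351, N=[1·120·24·2]^{1/2}=75.894664
k∈{3,4} keeps every argument non-negative
  k=3: (−1)^0·75.8947/(12)·0.3692^3·0.9294^3 = +0.255475
  k=4: (−1)^1·75.8947/(24)·0.3692^1·0.9294^5 = -0.809390
d^3_{-2,1}(2.3853) = +0.255475 -0.809390 = -0.553915
|D^3_{-2,1}|² = |d^3_{-2,1}(β)|² = (-0.553915)² = 0.306822 (the z-rotation phases have unit modulus)

P=0.3068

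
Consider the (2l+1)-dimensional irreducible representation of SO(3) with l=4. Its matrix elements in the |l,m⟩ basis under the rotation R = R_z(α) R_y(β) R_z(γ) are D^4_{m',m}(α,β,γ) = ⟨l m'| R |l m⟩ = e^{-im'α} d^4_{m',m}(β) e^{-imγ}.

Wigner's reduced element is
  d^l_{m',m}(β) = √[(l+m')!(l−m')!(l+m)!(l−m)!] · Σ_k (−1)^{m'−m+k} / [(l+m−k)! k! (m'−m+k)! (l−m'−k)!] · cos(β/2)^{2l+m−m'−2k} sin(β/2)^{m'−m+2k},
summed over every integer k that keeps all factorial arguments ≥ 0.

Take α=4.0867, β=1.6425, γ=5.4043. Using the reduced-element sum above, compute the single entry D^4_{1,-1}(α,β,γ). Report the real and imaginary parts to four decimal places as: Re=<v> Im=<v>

Re=-0.0830 Im=-0.3207

Split into d^4_{1,-1}(β=1.6425) × two z-phases.
c=cos(1.6425/2)=0.681307, s=sin(1.6425/2)=0.731998; N=√[120·6·6·120]=720.000000
The bounds max(0,m−m')=0 and min(l+m,l−m')=3 give 4 terms
  k=0: (−1)^2·720.0000/(72)·0.6813^6·0.7320^2 = +0.535890
  k=1: (−1)^3·720.0000/(24)·0.6813^4·0.7320^4 = -1.855802
  k=2: (−1)^4·720.0000/(48)·0.6813^2·0.7320^6 = +1.071115
  k=3: (−1)^5·720.0000/(720)·0.6813^0·0.7320^8 = -0.082429
d^4_{1,-1}(1.6425) = +0.535890 -1.855802 +1.071115 -0.082429 = -0.331226
Phases: e^{-i·(1)·4.0867}=-0.585656+0.810560i, e^{-i·(-1)·5.4043}=+0.638010-0.770028i ⇒ D=-0.082972-0.320665i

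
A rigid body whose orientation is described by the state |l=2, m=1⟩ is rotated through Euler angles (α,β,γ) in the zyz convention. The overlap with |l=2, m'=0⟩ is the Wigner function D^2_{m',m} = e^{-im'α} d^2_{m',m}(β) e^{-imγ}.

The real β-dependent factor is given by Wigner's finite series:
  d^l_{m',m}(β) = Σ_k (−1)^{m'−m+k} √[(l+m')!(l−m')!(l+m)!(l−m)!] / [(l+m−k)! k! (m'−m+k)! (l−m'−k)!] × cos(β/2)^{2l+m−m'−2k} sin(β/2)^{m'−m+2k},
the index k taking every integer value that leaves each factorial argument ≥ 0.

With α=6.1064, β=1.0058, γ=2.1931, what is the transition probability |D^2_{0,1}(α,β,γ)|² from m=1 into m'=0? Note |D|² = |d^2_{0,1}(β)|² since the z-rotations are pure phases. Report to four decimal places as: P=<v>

D^2_{0,1}(6.1064,1.0058,2.1931) = e^{-i·0·6.1064}·d^2_{0,1}(1.0058)·e^{-i·1·2.1931}. Compute d first:
With c≡cos(β/2)=0.876189 and s≡sin(β/2)=0.481969, N=[2·2·6·1]^{1/2}=4.898979
Admissible k: 1..2 (factorial args all ≥0)
  k=1: (−1)^0·4.8990/(2)·0.8762^3·0.4820^1 = +0.794122
  k=2: (−1)^1·4.8990/(2)·0.8762^1·0.4820^3 = -0.240286
d^2_{0,1}(1.0058) = +0.794122 -0.240286 = +0.553835
|D^2_{0,1}|² = |d^2_{0,1}(β)|² = (+0.553835)² = 0.306733 (the z-rotation phases have unit modulus)

P=0.3067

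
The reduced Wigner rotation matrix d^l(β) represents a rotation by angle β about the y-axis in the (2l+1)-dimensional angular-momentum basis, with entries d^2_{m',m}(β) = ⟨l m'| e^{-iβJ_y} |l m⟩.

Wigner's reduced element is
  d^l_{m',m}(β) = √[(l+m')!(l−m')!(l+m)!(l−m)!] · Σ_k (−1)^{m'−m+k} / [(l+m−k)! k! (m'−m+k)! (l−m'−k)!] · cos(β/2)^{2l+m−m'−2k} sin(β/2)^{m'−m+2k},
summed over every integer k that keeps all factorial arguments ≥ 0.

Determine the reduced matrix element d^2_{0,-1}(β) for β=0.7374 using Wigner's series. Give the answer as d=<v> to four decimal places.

d=-0.6096

d^2_{0,-1}(β=0.7374) via Wigner's sum:
With c≡cos(β/2)=0.932797 and s≡sin(β/2)=0.360403, N=[2·2·1·6]^{1/2}=4.898979
The bounds max(0,m−m')=0 and min(l+m,l−m')=1 give 2 terms
  k=0: (−1)^1·4.8990/(2)·0.9328^3·0.3604^1 = -0.716515
  k=1: (−1)^2·4.8990/(2)·0.9328^1·0.3604^3 = +0.106962
d^2_{0,-1}(0.7374) = -0.716515 +0.106962 = -0.609553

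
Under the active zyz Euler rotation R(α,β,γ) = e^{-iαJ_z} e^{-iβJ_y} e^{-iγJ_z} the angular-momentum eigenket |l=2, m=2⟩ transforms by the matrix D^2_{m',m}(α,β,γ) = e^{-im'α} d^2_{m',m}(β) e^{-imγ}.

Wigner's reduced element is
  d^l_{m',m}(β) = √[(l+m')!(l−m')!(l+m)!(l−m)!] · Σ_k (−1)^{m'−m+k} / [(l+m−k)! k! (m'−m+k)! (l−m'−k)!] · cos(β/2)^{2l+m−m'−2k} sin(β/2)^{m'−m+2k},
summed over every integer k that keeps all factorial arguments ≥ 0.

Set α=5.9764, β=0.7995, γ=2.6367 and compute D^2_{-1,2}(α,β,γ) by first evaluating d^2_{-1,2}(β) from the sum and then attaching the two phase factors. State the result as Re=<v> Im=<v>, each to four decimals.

First d^2_{-1,2}(β=0.7995), then the phase factors e^{-i(-1)α} and e^{-i(2)γ}:
c=cos(0.7995/2)=0.921158, s=sin(0.7995/2)=0.389188; N=√[1·6·24·1]=12.000000
k∈{3} keeps every argument non-negative
  k=3: (−1)^0·12.0000/(6)·0.9212^1·0.3892^3 = +0.108603
d^2_{-1,2}(0.7995) = +0.108603
Attach z-rotation phases: D = e^{-i(-1)(5.9764)}·(+0.108603)·e^{-i(2)(2.6367)} = +0.082854+0.070213i

Re=0.0829 Im=0.0702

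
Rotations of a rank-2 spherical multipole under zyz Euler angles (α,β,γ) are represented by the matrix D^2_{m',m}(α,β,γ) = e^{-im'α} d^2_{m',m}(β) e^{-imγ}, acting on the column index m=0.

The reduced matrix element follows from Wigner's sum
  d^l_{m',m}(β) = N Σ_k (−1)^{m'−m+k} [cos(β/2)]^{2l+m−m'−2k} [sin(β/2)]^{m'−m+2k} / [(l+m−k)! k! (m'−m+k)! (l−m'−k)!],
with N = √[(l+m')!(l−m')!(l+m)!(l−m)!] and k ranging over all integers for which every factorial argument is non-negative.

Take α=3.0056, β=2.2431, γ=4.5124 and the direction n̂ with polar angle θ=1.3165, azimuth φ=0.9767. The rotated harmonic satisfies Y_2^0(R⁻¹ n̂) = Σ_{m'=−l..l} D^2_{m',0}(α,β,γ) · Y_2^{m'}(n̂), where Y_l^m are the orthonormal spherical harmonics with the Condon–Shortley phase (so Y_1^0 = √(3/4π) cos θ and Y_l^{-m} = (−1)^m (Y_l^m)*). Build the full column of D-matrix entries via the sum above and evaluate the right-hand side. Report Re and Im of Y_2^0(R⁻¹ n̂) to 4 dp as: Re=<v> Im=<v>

Re=-0.0868 Im=0.0000

Need the full column D^2_{m',0} for m'=−2..2 at α=3.0056, β=2.2431, γ=4.5124.
cos(β/2)=0.434287, sin(β/2)=0.900775
d^2_{-2,0}: single k=2 term ⇒ +0.374853;  D = +0.361073-0.100702i
d^2_{-1,0}: k∈[1..2] ⇒ +0.180726 -0.777501 = -0.596774;  D = +0.591264-0.080907i
d^2_{0,0}: k∈[0..2] ⇒ +0.035572 -0.612133 +0.658362 = +0.081801;  D = +0.081801+0.000000i
d^2_{1,0}: k∈[0..1] ⇒ -0.180726 +0.777501 = +0.596774;  D = -0.591264-0.080907i
d^2_{2,0}: single k=0 term ⇒ +0.374853;  D = +0.361073+0.100702i
Y_2^{m'}(θ=1.3165,φ=0.9767) and Σ D·Y over m':
  (+0.3611-0.1007i)·(-0.1351-0.3357i)  (+0.5913-0.0809i)·(+0.1053-0.1559i)  (+0.0818+0.0000i)·(-0.2555+0.0000i)  (-0.5913-0.0809i)·(-0.1053-0.1559i)  (+0.3611+0.1007i)·(-0.1351+0.3357i)
Y_2^0(R⁻¹ n̂) = -0.086771+0.000000i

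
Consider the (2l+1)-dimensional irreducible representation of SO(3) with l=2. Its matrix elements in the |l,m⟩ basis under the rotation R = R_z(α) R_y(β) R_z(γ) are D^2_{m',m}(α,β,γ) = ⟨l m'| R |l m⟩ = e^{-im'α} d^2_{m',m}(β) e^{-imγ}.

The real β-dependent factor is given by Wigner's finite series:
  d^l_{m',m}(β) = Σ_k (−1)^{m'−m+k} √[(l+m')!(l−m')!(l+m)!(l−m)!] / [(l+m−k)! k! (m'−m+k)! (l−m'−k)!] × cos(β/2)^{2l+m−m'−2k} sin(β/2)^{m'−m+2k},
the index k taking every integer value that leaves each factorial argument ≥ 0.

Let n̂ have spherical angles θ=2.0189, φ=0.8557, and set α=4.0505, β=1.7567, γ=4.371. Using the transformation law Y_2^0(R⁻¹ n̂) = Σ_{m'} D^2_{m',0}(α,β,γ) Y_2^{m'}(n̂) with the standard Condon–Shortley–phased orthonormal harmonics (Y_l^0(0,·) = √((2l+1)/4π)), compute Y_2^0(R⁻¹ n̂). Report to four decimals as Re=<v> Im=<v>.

Re=0.2968 Im=0.0000

Need the full column D^2_{m',0} for m'=−2..2 at α=4.0505, β=1.7567, γ=4.371.
cos(β/2)=0.638422, sin(β/2)=0.769687
d^2_{-2,0}: single k=2 term ⇒ +0.591451;  D = -0.144618+0.573498i
d^2_{-1,0}: k∈[1..2] ⇒ +0.490584 -0.713058 = -0.222475;  D = +0.136735+0.175495i
d^2_{0,0}: k∈[0..2] ⇒ +0.166124 -0.965836 +0.350958 = -0.448754;  D = -0.448754+0.000000i
d^2_{1,0}: k∈[0..1] ⇒ -0.490584 +0.713058 = +0.222475;  D = -0.136735+0.175495i
d^2_{2,0}: single k=0 term ⇒ +0.591451;  D = -0.144618-0.573498i
Y_2^{m'}(θ=2.0189,φ=0.8557) and Σ D·Y over m':
  (-0.1446+0.5735i)·(-0.0440-0.3107i)  (+0.1367+0.1755i)·(-0.1978+0.2278i)  (-0.4488+0.0000i)·(-0.1378+0.0000i)  (-0.1367+0.1755i)·(+0.1978+0.2278i)  (-0.1446-0.5735i)·(-0.0440+0.3107i)
Y_2^0(R⁻¹ n̂) = +0.296850+0.000000i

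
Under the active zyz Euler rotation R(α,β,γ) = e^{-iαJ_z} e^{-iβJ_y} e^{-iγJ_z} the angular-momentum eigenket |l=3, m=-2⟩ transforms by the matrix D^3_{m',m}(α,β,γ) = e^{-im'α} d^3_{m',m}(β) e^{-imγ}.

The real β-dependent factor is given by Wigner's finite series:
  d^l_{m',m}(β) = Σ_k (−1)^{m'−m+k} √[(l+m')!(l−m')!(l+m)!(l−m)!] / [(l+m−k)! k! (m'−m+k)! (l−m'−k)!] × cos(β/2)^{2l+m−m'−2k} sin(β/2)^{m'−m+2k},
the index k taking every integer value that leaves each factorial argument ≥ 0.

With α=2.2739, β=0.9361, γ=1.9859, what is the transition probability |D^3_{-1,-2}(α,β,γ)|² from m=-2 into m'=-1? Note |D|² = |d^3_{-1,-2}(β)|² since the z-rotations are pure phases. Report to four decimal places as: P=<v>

P=0.1559

D^3_{-1,-2}(2.2739,0.9361,1.9859) = e^{-i·-1·2.2739}·d^3_{-1,-2}(0.9361)·e^{-i·-2·1.9859}. Compute d first:
c=cos(0.9361/2)=0.892450, s=sin(0.9361/2)=0.451147; N=√[2·24·1·120]=75.894664
The bounds max(0,m−m')=0 and min(l+m,l−m')=1 give 2 terms
  k=0: (−1)^1·75.8947/(24)·0.8924^5·0.4511^1 = -0.807675
  k=1: (−1)^2·75.8947/(12)·0.8924^3·0.4511^3 = +0.412796
d^3_{-1,-2}(0.9361) = -0.807675 +0.412796 = -0.394880
|D^3_{-1,-2}|² = |d^3_{-1,-2}(β)|² = (-0.394880)² = 0.155930 (the z-rotation phases have unit modulus)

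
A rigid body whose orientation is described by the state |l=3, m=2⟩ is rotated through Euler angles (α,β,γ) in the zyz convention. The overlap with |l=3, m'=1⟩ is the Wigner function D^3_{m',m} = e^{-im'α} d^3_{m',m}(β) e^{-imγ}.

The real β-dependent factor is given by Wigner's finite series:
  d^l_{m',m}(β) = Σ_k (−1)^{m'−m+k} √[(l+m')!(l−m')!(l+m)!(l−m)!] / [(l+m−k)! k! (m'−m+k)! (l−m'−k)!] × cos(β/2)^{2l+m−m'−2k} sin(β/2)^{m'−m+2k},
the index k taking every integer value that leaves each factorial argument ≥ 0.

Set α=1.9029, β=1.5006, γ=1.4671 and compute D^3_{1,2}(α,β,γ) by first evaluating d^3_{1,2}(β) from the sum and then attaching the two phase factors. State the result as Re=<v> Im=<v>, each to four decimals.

Re=-0.0414 Im=-0.3306

First d^3_{1,2}(β=1.5006), then the phase factors e^{-i(1)α} and e^{-i(2)γ}:
c=cos(1.5006/2)=0.731484, s=sin(1.5006/2)=0.681858; N=√[24·2·120·1]=75.894664
The bounds max(0,m−m')=1 and min(l+m,l−m')=2 give 2 terms
  k=1: (−1)^0·75.8947/(24)·0.7315^5·0.6819^1 = +0.451564
  k=2: (−1)^1·75.8947/(12)·0.7315^3·0.6819^3 = -0.784743
d^3_{1,2}(1.5006) = +0.451564 -0.784743 = -0.333179
Attach z-rotation phases: D = e^{-i(1)(1.9029)}·(-0.333179)·e^{-i(2)(1.4671)} = -0.041443-0.330591i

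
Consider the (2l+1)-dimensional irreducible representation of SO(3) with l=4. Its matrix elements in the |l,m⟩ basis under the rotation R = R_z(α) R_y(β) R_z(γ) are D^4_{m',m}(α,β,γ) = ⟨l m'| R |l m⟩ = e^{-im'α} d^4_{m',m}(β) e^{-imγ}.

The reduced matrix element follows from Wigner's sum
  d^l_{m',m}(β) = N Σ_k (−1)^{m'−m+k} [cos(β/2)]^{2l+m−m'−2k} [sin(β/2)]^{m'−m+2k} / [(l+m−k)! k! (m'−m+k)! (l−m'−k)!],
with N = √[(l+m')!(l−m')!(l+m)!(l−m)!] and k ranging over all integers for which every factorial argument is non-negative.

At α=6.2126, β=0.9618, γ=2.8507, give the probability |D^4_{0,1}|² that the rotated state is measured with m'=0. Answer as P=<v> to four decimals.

Split into d^4_{0,1}(β=0.9618) × two z-phases.
Half-angle: c=0.886579, s=0.462577. N=√(24·24·120·6)=643.987578
k∈{1,2,3,4} keeps every argument non-negative
  k=1: (−1)^0·643.9876/(144)·0.8866^7·0.4626^1 = +0.890679
  k=2: (−1)^1·643.9876/(24)·0.8866^5·0.4626^3 = -1.454810
  k=3: (−1)^2·643.9876/(24)·0.8866^3·0.4626^5 = +0.396041
  k=4: (−1)^3·643.9876/(144)·0.8866^1·0.4626^7 = -0.017969
d^4_{0,1}(0.9618) = +0.890679 -1.454810 +0.396041 -0.017969 = -0.186059
|D^4_{0,1}|² = |d^4_{0,1}(β)|² = (-0.186059)² = 0.034618 (the z-rotation phases have unit modulus)

P=0.0346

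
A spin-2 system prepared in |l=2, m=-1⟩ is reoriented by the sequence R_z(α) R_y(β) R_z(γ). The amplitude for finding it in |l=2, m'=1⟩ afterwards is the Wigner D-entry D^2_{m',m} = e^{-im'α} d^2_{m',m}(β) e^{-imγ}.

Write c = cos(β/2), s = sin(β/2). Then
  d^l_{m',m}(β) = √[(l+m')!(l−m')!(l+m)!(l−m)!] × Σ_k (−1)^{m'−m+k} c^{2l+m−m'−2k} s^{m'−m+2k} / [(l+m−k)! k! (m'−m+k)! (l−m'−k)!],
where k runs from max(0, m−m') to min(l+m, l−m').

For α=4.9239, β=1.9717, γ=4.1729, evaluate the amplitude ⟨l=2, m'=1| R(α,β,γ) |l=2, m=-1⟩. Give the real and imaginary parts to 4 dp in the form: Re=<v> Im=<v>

Re=0.1115 Im=-0.1041

First d^2_{1,-1}(β=1.9717), then the phase factors e^{-i(1)α} and e^{-i(-1)γ}:
Half-angle: c=0.552155, s=0.833742. N=√(6·1·1·6)=6.000000
Admissible k: 0..1 (factorial args all ≥0)
  k=0: (−1)^2·6.0000/(2)·0.5522^2·0.8337^2 = +0.635778
  k=1: (−1)^3·6.0000/(6)·0.5522^0·0.8337^4 = -0.483199
d^2_{1,-1}(1.9717) = +0.635778 -0.483199 = +0.152579
D = (+0.209937+0.977715i)·(+0.152579)·(-0.513698-0.857971i) = +0.111536-0.104116i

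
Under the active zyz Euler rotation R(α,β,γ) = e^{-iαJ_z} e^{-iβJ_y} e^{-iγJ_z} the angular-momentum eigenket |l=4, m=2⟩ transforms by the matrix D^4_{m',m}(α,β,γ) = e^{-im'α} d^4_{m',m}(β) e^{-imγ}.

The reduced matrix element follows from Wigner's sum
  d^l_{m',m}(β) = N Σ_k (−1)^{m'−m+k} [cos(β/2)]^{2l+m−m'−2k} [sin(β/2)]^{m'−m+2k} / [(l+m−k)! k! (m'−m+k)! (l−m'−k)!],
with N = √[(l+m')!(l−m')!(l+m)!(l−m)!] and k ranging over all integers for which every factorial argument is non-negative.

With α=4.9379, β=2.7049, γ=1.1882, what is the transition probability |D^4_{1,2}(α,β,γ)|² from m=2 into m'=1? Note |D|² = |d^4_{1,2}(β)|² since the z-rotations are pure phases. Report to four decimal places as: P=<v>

Split into d^4_{1,2}(β=2.7049) × two z-phases.
Half-angle: c=0.216616, s=0.976257. N=√(120·6·720·2)=1018.233765
k: max(0,(2)−(1))=1 … min(4+(2),4−(1))=3
  k=1: (−1)^0·1018.2338/(240)·0.2166^7·0.9763^1 = +0.000093
  k=2: (−1)^1·1018.2338/(48)·0.2166^5·0.9763^3 = -0.009413
  k=3: (−1)^2·1018.2338/(72)·0.2166^3·0.9763^5 = +0.127469
d^4_{1,2}(2.7049) = +0.000093 -0.009413 +0.127469 = +0.118148
|D^4_{1,2}|² = |d^4_{1,2}(β)|² = (+0.118148)² = 0.013959 (the z-rotation phases have unit modulus)

P=0.0140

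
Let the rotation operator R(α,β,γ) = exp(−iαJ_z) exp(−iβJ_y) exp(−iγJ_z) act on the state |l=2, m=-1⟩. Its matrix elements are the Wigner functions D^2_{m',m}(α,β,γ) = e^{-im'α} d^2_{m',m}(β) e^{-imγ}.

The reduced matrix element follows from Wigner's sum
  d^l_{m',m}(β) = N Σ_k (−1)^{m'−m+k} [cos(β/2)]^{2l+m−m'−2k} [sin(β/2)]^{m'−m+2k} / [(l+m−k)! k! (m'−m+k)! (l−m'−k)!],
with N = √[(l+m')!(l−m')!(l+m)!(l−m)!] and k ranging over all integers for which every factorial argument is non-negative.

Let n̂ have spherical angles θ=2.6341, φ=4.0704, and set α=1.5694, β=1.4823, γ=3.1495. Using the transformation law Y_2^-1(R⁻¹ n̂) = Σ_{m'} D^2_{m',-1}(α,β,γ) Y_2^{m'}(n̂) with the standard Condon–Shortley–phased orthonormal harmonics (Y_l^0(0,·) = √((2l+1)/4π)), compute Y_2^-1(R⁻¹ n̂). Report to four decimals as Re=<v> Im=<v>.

Need the full column D^2_{m',-1} for m'=−2..2 at α=1.5694, β=1.4823, γ=3.1495.
cos(β/2)=0.737693, sin(β/2)=0.675137
d^2_{-2,-1}: single k=1 term ⇒ +0.542061;  D = +0.542054+0.002772i
d^2_{-1,-1}: k∈[0..1] ⇒ +0.296143 -0.744142 = -0.447998;  D = -0.002917+0.447989i
d^2_{0,-1}: k∈[0..1] ⇒ -0.663886 +0.556066 = -0.107820;  D = +0.107817+0.000853i
d^2_{1,-1}: k∈[0..1] ⇒ +0.744142 -0.207762 = +0.536379;  D = -0.004990+0.536356i
d^2_{2,-1}: single k=0 term ⇒ -0.454026;  D = -0.454000-0.004858i
Y_2^{m'}(θ=2.6341,φ=4.0704) and Σ D·Y over m':
  (+0.5421+0.0028i)·(-0.0258-0.0875i)  (-0.0029+0.4480i)·(+0.1965-0.2628i)  (+0.1078+0.0009i)·(+0.4073+0.0000i)  (-0.0050+0.5364i)·(-0.1965-0.2628i)  (-0.4540-0.0049i)·(-0.0258+0.0875i)
Y_2^-1(R⁻¹ n̂) = +0.301404-0.102043i

Re=0.3014 Im=-0.1020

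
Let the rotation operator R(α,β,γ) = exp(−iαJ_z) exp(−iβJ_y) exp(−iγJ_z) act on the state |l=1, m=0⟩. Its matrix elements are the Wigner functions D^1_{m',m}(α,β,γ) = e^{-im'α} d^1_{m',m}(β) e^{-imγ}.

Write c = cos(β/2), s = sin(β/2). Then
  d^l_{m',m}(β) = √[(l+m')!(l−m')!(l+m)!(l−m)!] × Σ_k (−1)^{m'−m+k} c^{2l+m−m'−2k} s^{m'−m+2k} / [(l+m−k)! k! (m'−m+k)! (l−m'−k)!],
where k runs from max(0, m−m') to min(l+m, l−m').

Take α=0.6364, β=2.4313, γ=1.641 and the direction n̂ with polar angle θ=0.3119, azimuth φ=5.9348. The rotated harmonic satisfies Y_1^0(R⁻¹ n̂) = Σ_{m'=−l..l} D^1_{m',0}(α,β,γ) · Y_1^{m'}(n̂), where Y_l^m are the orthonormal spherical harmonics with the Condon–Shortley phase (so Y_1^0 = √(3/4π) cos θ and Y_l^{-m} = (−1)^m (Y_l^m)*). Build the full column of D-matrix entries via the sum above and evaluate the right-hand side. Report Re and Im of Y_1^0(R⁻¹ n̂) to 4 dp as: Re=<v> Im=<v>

Re=-0.2985 Im=0.0000

Need the full column D^1_{m',0} for m'=−1..1 at α=0.6364, β=2.4313, γ=1.641.
cos(β/2)=0.347728, sin(β/2)=0.937596
d^1_{-1,0}: single k=1 term ⇒ +0.461073;  D = +0.370814+0.274018i
d^1_{0,0}: k∈[0..1] ⇒ +0.120914 -0.879086 = -0.758171;  D = -0.758171+0.000000i
d^1_{1,0}: single k=0 term ⇒ -0.461073;  D = -0.370814+0.274018i
Y_1^{m'}(θ=0.3119,φ=5.9348) and Σ D·Y over m':
  (+0.3708+0.2740i)·(+0.0997+0.0362i)  (-0.7582+0.0000i)·(+0.4650+0.0000i)  (-0.3708+0.2740i)·(-0.0997+0.0362i)
Y_1^0(R⁻¹ n̂) = -0.298502+0.000000i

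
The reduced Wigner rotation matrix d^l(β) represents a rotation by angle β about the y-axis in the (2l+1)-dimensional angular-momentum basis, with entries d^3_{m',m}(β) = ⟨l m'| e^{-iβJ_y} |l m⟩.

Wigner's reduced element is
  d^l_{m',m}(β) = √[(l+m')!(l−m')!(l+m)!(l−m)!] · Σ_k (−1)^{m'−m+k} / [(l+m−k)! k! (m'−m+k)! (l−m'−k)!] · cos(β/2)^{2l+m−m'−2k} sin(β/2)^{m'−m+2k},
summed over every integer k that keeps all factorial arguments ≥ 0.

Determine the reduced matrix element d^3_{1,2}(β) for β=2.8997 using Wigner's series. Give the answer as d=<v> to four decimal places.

d=-0.0108

d^3_{1,2}(β=2.8997) via Wigner's sum:
Half-angle: c=0.120652, s=0.992695. N=√(24·2·120·1)=75.894664
k∈{1,2} keeps every argument non-negative
  k=1: (−1)^0·75.8947/(24)·0.1207^5·0.9927^1 = +0.000080
  k=2: (−1)^1·75.8947/(12)·0.1207^3·0.9927^3 = -0.010866
d^3_{1,2}(2.8997) = +0.000080 -0.010866 = -0.010786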